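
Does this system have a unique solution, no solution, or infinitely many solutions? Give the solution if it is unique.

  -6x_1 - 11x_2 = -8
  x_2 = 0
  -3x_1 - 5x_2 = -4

Row-reduce the augmented matrix:
R1 ← R1 / (-6).
R3 ← R3 + 3·R1.
R1 ← R1 − 11/6·R2.
R3 ← R3 − 1/2·R2.
R3 reduces to 0 = 0, so the extra equation is consistent.
Reading off the reduced rows gives x_1 = 4/3, x_2 = 0.

x_1 = 4/3, x_2 = 0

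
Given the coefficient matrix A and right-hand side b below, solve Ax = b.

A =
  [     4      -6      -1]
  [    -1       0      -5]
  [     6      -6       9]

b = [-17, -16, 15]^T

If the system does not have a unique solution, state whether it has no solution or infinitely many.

Row-reduce:
R1 ← R1 / (4).
R2 ← R2 + 1·R1.
R3 ← R3 − 6·R1.
R2 ← R2 / (-3/2).
R1 ← R1 + 3/2·R2.
R3 ← R3 − 3·R2.
Rank is 2 with 3 unknowns, leaving x_3 free.

infinitely many solutions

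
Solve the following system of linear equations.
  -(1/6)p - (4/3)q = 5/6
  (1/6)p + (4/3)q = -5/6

infinitely many solutions

Row-reduce:
R1 ← R1 / (-1/6).
R2 ← R2 − 1/6·R1.
Rank is 1 with 2 unknowns, leaving q free.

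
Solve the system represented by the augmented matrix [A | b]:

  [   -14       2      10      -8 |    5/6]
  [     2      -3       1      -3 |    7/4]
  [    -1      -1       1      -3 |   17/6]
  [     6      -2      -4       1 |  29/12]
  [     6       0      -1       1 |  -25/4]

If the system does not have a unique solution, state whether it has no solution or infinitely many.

x_1 = -5/4, x_2 = -4/3, x_3 = -2, x_4 = -3/4

Row-reduce the augmented matrix:
R1 ← R1 / (-14).
R2 ← R2 − 2·R1.
R3 ← R3 + 1·R1.
R4 ← R4 − 6·R1.
R5 ← R5 − 6·R1.
R2 ← R2 / (-19/7).
R1 ← R1 + 1/7·R2.
R3 ← R3 + 8/7·R2.
R4 ← R4 + 8/7·R2.
R5 ← R5 − 6/7·R2.
R3 ← R3 / (-14/19).
R1 ← R1 + 16/19·R3.
R2 ← R2 + 17/19·R3.
R4 ← R4 + 14/19·R3.
R5 ← R5 − 77/19·R3.
Swap R4 and R5.
R4 ← R4 / (-15/2).
R1 ← R1 − 11/7·R4.
R2 ← R2 − 33/14·R4.
R3 ← R3 − 13/14·R4.
R5 reduces to 0 = 0, so the extra equation is consistent.
Reading off the reduced rows gives x_1 = -5/4, x_2 = -4/3, x_3 = -2, x_4 = -3/4.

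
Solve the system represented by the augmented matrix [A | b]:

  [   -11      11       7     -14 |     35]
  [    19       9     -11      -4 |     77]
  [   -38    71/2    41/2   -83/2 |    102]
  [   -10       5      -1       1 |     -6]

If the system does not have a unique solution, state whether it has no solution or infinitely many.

infinitely many solutions

Row-reduce:
R1 ← R1 / (-11).
R2 ← R2 − 19·R1.
R3 ← R3 + 38·R1.
R4 ← R4 + 10·R1.
R2 ← R2 / (28).
R1 ← R1 + 1·R2.
R3 ← R3 + 5/2·R2.
R4 ← R4 + 5·R2.
R3 ← R3 / (-276/77).
R1 ← R1 + 46/77·R3.
R2 ← R2 − 3/77·R3.
R4 ← R4 + 552/77·R3.
Rank is 3 with 4 unknowns, leaving x_4 free.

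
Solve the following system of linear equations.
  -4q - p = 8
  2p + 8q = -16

infinitely many solutions

Row-reduce:
R1 ← R1 / (-1).
R2 ← R2 − 2·R1.
Rank is 1 with 2 unknowns, leaving q free.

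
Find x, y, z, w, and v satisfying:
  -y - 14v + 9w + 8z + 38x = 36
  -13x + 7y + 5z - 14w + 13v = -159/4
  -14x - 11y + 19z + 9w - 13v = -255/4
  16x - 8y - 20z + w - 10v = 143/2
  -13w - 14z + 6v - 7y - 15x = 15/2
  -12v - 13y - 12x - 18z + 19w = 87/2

x = 3/2, y = -1/2, z = -5/2, w = 1, v = 3/4

Row-reduce the augmented matrix:
R1 ← R1 / (38).
R2 ← R2 + 13·R1.
R3 ← R3 + 14·R1.
R4 ← R4 − 16·R1.
R5 ← R5 + 15·R1.
R6 ← R6 + 12·R1.
R2 ← R2 / (253/38).
R1 ← R1 + 1/38·R2.
R3 ← R3 + 216/19·R2.
R4 ← R4 + 144/19·R2.
R5 ← R5 + 281/38·R2.
R6 ← R6 + 253/19·R2.
R3 ← R3 / (8895/253).
R1 ← R1 − 61/253·R3.
R2 ← R2 − 294/253·R3.
R4 ← R4 + 3684/253·R3.
R5 ← R5 + 569/253·R3.
R4 ← R4 / (-52907/2965).
R1 ← R1 − 703/2965·R4.
R2 ← R2 + 4243/2965·R4.
R3 ← R3 + 534/2965·R4.
R5 ← R5 + 65177/2965·R4.
R5 ← R5 / (263636/52907).
R1 ← R1 + 13794/52907·R5.
R2 ← R2 − 57516/52907·R5.
R3 ← R3 + 8111/52907·R5.
R4 ← R4 + 10458/52907·R5.
R6 reduces to 0 = 0, so the extra equation is consistent.
Reading off the reduced rows gives x = 3/2, y = -1/2, z = -5/2, w = 1, v = 3/4.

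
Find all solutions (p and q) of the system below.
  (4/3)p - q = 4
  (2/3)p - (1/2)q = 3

no solution

Row-reduce:
R1 ← R1 / (4/3).
R2 ← R2 − 2/3·R1.
Row 2 reduces to 0 = 1, a contradiction. The system is inconsistent.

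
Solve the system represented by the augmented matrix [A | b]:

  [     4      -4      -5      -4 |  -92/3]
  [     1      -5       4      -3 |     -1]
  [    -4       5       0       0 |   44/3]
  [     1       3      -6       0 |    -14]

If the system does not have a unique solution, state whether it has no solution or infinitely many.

Row-reduce the augmented matrix:
R1 ← R1 / (4).
R2 ← R2 − 1·R1.
R3 ← R3 + 4·R1.
R4 ← R4 − 1·R1.
R2 ← R2 / (-4).
R1 ← R1 + 1·R2.
R3 ← R3 − 1·R2.
R4 ← R4 − 4·R2.
R3 ← R3 / (-59/16).
R1 ← R1 + 41/16·R3.
R2 ← R2 + 21/16·R3.
R4 ← R4 − 1/2·R3.
R4 ← R4 / (-95/59).
R1 ← R1 − 155/59·R4.
R2 ← R2 − 124/59·R4.
R3 ← R3 − 72/59·R4.
Reading off the reduced rows gives x_1 = -2, x_2 = 4/3, x_3 = 8/3, x_4 = 1.

x_1 = -2, x_2 = 4/3, x_3 = 8/3, x_4 = 1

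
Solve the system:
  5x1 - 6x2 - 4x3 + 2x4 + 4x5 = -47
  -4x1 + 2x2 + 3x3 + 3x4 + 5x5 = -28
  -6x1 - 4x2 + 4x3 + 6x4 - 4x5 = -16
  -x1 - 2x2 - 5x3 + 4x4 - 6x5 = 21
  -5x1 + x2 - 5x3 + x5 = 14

Row-reduce the augmented matrix:
R1 ← R1 / (5).
R2 ← R2 + 4·R1.
R3 ← R3 + 6·R1.
R4 ← R4 + 1·R1.
R5 ← R5 + 5·R1.
R2 ← R2 / (-14/5).
R1 ← R1 + 6/5·R2.
R3 ← R3 + 56/5·R2.
R4 ← R4 + 16/5·R2.
R5 ← R5 + 5·R2.
Swap R3 and R4.
R3 ← R3 / (-39/7).
R1 ← R1 + 5/7·R3.
R2 ← R2 − 1/14·R3.
R5 ← R5 + 121/14·R3.
R4 ← R4 / (-10).
R1 ← R1 + 19/13·R4.
R2 ← R2 + 43/26·R4.
R3 ← R3 − 2/13·R4.
R5 ← R5 + 127/26·R4.
R5 ← R5 / (3717/130).
R1 ← R1 − 249/65·R5.
R2 ← R2 − 283/130·R5.
R3 ← R3 − 138/65·R5.
R4 ← R4 − 16/5·R5.
Reading off the reduced rows gives x1 = -1, x2 = 4, x3 = -2, x4 = -3, x5 = -5.

x1 = -1, x2 = 4, x3 = -2, x4 = -3, x5 = -5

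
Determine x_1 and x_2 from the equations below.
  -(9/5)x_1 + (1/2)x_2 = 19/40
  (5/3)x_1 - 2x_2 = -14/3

x_1 = 1/2, x_2 = 11/4

Row-reduce the augmented matrix:
R1 ← R1 / (-9/5).
R2 ← R2 − 5/3·R1.
R2 ← R2 / (-83/54).
R1 ← R1 + 5/18·R2.
Reading off the reduced rows gives x_1 = 1/2, x_2 = 11/4.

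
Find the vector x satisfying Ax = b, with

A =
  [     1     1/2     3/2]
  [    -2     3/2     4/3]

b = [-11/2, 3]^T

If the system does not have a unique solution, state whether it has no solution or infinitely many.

infinitely many solutions

Row-reduce:
R2 ← R2 + 2·R1.
R2 ← R2 / (5/2).
R1 ← R1 − 1/2·R2.
Rank is 2 with 3 unknowns, leaving x_3 free.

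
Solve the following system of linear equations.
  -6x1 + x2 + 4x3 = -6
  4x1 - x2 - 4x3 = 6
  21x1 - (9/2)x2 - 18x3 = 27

infinitely many solutions

Row-reduce:
R1 ← R1 / (-6).
R2 ← R2 − 4·R1.
R3 ← R3 − 21·R1.
R2 ← R2 / (-1/3).
R1 ← R1 + 1/6·R2.
R3 ← R3 + 1·R2.
Rank is 2 with 3 unknowns, leaving x3 free.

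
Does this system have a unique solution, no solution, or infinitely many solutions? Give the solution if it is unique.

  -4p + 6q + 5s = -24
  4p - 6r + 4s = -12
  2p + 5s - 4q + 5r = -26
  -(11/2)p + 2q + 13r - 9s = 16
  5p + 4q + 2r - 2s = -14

Row-reduce:
R1 ← R1 / (-4).
R2 ← R2 − 4·R1.
R3 ← R3 − 2·R1.
R4 ← R4 + 11/2·R1.
R5 ← R5 − 5·R1.
R2 ← R2 / (6).
R1 ← R1 + 3/2·R2.
R3 ← R3 + 1·R2.
R4 ← R4 + 25/4·R2.
R5 ← R5 − 23/2·R2.
R3 ← R3 / (4).
R1 ← R1 + 3/2·R3.
R2 ← R2 + 1·R3.
R4 ← R4 − 27/4·R3.
R5 ← R5 − 27/2·R3.
R4 ← R4 / (-347/16).
R1 ← R1 − 35/8·R4.
R2 ← R2 − 15/4·R4.
R3 ← R3 − 9/4·R4.
R5 ← R5 + 347/8·R4.
Row 5 reduces to 0 = 2, a contradiction. The system is inconsistent.

no solution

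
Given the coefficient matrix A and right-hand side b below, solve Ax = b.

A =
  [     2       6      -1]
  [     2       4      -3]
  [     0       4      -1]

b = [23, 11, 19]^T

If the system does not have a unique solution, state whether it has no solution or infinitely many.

Row-reduce the augmented matrix:
R1 ← R1 / (2).
R2 ← R2 − 2·R1.
R2 ← R2 / (-2).
R1 ← R1 − 3·R2.
R3 ← R3 − 4·R2.
R3 ← R3 / (-5).
R1 ← R1 + 7/2·R3.
R2 ← R2 − 1·R3.
Reading off the reduced rows gives x_1 = -3, x_2 = 5, x_3 = 1.

x_1 = -3, x_2 = 5, x_3 = 1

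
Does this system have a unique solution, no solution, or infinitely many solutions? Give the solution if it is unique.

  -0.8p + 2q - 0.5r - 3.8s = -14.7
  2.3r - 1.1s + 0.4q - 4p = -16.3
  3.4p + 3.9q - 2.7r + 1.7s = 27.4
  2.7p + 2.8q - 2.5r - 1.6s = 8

p = 5, q = 3, r = 3, s = 4

Row-reduce the augmented matrix:
R1 ← R1 / (-4/5).
R2 ← R2 + 4·R1.
R3 ← R3 − 17/5·R1.
R4 ← R4 − 27/10·R1.
R2 ← R2 / (-48/5).
R1 ← R1 + 5/2·R2.
R3 ← R3 − 62/5·R2.
R4 ← R4 − 191/20·R2.
R3 ← R3 / (11/8).
R1 ← R1 + 5/8·R3.
R2 ← R2 + 1/2·R3.
R4 ← R4 − 47/80·R3.
R4 ← R4 / (-11371/35200).
R1 ← R1 − 2837/704·R4.
R2 ← R2 − 6803/5280·R4.
R3 ← R3 − 2081/330·R4.
Reading off the reduced rows gives p = 5, q = 3, r = 3, s = 4.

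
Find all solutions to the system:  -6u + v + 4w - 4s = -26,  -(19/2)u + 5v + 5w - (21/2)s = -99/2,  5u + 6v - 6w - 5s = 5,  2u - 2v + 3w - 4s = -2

infinitely many solutions

Row-reduce:
R1 ← R1 / (-6).
R2 ← R2 + 19/2·R1.
R3 ← R3 − 5·R1.
R4 ← R4 − 2·R1.
R2 ← R2 / (41/12).
R1 ← R1 + 1/6·R2.
R3 ← R3 − 41/6·R2.
R4 ← R4 + 5/3·R2.
Swap R3 and R4.
R3 ← R3 / (151/41).
R1 ← R1 + 30/41·R3.
R2 ← R2 + 16/41·R3.
Rank is 3 with 4 unknowns, leaving s free.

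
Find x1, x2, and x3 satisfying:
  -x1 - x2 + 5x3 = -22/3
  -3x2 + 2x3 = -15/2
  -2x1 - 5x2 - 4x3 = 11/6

Row-reduce the augmented matrix:
R1 ← R1 / (-1).
R3 ← R3 + 2·R1.
R2 ← R2 / (-3).
R1 ← R1 − 1·R2.
R3 ← R3 + 3·R2.
R3 ← R3 / (-16).
R1 ← R1 + 13/3·R3.
R2 ← R2 + 2/3·R3.
Reading off the reduced rows gives x1 = -5/3, x2 = 3/2, x3 = -3/2.

x1 = -5/3, x2 = 3/2, x3 = -3/2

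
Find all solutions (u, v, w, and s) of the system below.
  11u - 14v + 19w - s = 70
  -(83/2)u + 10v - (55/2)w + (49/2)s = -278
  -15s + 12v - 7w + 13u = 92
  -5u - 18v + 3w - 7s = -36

infinitely many solutions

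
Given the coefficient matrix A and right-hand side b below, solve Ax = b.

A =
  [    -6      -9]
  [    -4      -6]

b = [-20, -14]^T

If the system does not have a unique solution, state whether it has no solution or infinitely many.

no solution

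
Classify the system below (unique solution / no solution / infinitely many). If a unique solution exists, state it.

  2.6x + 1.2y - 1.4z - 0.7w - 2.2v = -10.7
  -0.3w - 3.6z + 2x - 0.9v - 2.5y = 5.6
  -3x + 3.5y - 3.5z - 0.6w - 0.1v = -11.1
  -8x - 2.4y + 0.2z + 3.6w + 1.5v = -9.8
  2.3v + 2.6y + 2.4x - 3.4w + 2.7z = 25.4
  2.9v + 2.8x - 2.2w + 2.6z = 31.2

Row-reduce the augmented matrix:
R1 ← R1 / (13/5).
R2 ← R2 − 2·R1.
R3 ← R3 + 3·R1.
R4 ← R4 + 8·R1.
R5 ← R5 − 12/5·R1.
R6 ← R6 − 14/5·R1.
R2 ← R2 / (-89/26).
R1 ← R1 − 6/13·R2.
R3 ← R3 − 127/26·R2.
R4 ← R4 − 84/65·R2.
R5 ← R5 − 97/65·R2.
R6 ← R6 + 84/65·R2.
R3 ← R3 / (-7757/890).
R1 ← R1 + 391/445·R3.
R2 ← R2 − 328/445·R3.
R4 ← R4 + 11259/2225·R3.
R5 ← R5 − 12871/4450·R3.
R6 ← R6 − 11259/2225·R3.
R4 ← R4 / (418084/193925).
R1 ← R1 + 10043/77570·R4.
R2 ← R2 + 6203/38785·R4.
R3 ← R3 − 950/7757·R4.
R5 ← R5 + 582573/193925·R4.
R6 ← R6 + 418084/193925·R4.
R5 ← R5 / (-6396133/4180840).
R1 ← R1 + 1393415/1672336·R5.
R2 ← R2 + 554159/836168·R5.
R3 ← R3 − 169579/418084·R5.
R4 ← R4 + 1588117/836168·R5.
R6 reduces to 0 = 0, so the extra equation is consistent.
Reading off the reduced rows gives x = 1, y = -3, z = 0, w = -5, v = 6.

x = 1, y = -3, z = 0, w = -5, v = 6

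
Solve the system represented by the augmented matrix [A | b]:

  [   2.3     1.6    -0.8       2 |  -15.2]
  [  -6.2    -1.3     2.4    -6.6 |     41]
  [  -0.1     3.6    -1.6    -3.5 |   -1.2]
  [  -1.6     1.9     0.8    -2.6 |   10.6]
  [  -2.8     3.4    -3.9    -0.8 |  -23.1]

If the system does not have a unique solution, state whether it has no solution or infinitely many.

Row-reduce the augmented matrix:
R1 ← R1 / (23/10).
R2 ← R2 + 31/5·R1.
R3 ← R3 + 1/10·R1.
R4 ← R4 + 8/5·R1.
R5 ← R5 + 14/5·R1.
R2 ← R2 / (693/230).
R1 ← R1 − 16/23·R2.
R3 ← R3 − 422/115·R2.
R4 ← R4 − 693/230·R2.
R5 ← R5 − 123/23·R2.
R3 ← R3 / (-956/495).
R1 ← R1 + 40/99·R3.
R2 ← R2 − 8/99·R3.
R5 ← R5 + 1751/330·R3.
Swap R4 and R5.
R4 ← R4 / (34847/3824).
R1 ← R1 − 2601/1673·R4.
R2 ← R2 + 807/1673·R4.
R3 ← R3 − 13451/13384·R4.
R5 reduces to 0 = 0, so the extra equation is consistent.
Reading off the reduced rows gives x_1 = 0, x_2 = -2, x_3 = 5, x_4 = -4.

x_1 = 0, x_2 = -2, x_3 = 5, x_4 = -4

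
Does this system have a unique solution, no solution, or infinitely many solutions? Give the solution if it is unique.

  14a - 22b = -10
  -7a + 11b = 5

Row-reduce:
R1 ← R1 / (14).
R2 ← R2 + 7·R1.
Rank is 1 with 2 unknowns, leaving b free.

infinitely many solutions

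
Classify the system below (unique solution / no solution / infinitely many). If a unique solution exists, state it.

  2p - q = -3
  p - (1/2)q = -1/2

no solution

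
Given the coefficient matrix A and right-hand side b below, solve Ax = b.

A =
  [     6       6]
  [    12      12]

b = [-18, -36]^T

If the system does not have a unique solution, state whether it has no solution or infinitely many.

infinitely many solutions

Row-reduce:
R1 ← R1 / (6).
R2 ← R2 − 12·R1.
Rank is 1 with 2 unknowns, leaving x_2 free.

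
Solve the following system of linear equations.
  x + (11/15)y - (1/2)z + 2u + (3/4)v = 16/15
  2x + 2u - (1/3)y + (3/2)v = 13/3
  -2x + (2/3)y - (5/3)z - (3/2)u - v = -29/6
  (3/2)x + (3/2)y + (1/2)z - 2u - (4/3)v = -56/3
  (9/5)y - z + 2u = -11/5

Row-reduce:
R2 ← R2 − 2·R1.
R3 ← R3 + 2·R1.
R4 ← R4 − 3/2·R1.
R2 ← R2 / (-9/5).
R1 ← R1 − 11/15·R2.
R3 ← R3 − 32/15·R2.
R4 ← R4 − 2/5·R2.
R5 ← R5 − 9/5·R2.
R3 ← R3 / (-40/27).
R1 ← R1 + 5/54·R3.
R2 ← R2 + 5/9·R3.
R4 ← R4 − 53/36·R3.
R4 ← R4 / (-1701/320).
R1 ← R1 − 113/96·R4.
R2 ← R2 − 17/16·R4.
R3 ← R3 + 7/80·R4.
Rank is 4 with 5 unknowns, leaving v free.

infinitely many solutions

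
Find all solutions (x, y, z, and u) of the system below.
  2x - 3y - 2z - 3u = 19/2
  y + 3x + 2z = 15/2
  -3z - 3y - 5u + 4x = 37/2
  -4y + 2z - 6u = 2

Row-reduce the augmented matrix:
R1 ← R1 / (2).
R2 ← R2 − 3·R1.
R3 ← R3 − 4·R1.
R2 ← R2 / (11/2).
R1 ← R1 + 3/2·R2.
R3 ← R3 − 3·R2.
R4 ← R4 + 4·R2.
R3 ← R3 / (-19/11).
R1 ← R1 − 4/11·R3.
R2 ← R2 − 10/11·R3.
R4 ← R4 − 62/11·R3.
R4 ← R4 / (-142/19).
R1 ← R1 + 11/19·R4.
R2 ← R2 − 1/19·R4.
R3 ← R3 − 16/19·R4.
Reading off the reduced rows gives x = 3, y = 1/2, z = -1, u = -1.

x = 3, y = 1/2, z = -1, u = -1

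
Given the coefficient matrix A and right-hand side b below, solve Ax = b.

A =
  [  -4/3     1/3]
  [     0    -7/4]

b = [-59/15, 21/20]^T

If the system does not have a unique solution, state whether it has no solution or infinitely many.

x_1 = 14/5, x_2 = -3/5

Row-reduce the augmented matrix:
R1 ← R1 / (-4/3).
R2 ← R2 / (-7/4).
R1 ← R1 + 1/4·R2.
Reading off the reduced rows gives x_1 = 14/5, x_2 = -3/5.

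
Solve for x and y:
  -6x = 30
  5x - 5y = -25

x = -5, y = 0

Row-reduce the augmented matrix:
R1 ← R1 / (-6).
R2 ← R2 − 5·R1.
R2 ← R2 / (-5).
Reading off the reduced rows gives x = -5, y = 0.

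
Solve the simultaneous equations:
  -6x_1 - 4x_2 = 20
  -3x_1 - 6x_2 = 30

x_1 = 0, x_2 = -5

Row-reduce the augmented matrix:
R1 ← R1 / (-6).
R2 ← R2 + 3·R1.
R2 ← R2 / (-4).
R1 ← R1 − 2/3·R2.
Reading off the reduced rows gives x_1 = 0, x_2 = -5.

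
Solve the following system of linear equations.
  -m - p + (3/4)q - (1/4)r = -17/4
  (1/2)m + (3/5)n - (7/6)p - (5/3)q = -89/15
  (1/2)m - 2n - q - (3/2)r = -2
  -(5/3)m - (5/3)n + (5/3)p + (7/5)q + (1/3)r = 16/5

infinitely many solutions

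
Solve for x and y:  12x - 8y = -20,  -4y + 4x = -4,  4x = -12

x = -3, y = -2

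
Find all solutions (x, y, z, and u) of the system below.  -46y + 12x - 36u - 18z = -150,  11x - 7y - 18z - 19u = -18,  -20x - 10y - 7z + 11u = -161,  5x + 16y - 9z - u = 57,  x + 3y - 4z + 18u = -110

x = 0, y = 6, z = 5, u = -6

Row-reduce the augmented matrix:
R1 ← R1 / (12).
R2 ← R2 − 11·R1.
R3 ← R3 + 20·R1.
R4 ← R4 − 5·R1.
R5 ← R5 − 1·R1.
R2 ← R2 / (211/6).
R1 ← R1 + 23/6·R2.
R3 ← R3 + 260/3·R2.
R4 ← R4 − 211/6·R2.
R5 ← R5 − 41/6·R2.
R3 ← R3 / (-8587/211).
R1 ← R1 + 351/211·R3.
R2 ← R2 + 9/211·R3.
R5 ← R5 + 466/211·R3.
Swap R4 and R5.
R4 ← R4 / (163723/8587).
R1 ← R1 + 7568/8587·R4.
R2 ← R2 − 3549/8587·R4.
R3 ← R3 − 3059/8587·R4.
R5 reduces to 0 = 0, so the extra equation is consistent.
Reading off the reduced rows gives x = 0, y = 6, z = 5, u = -6.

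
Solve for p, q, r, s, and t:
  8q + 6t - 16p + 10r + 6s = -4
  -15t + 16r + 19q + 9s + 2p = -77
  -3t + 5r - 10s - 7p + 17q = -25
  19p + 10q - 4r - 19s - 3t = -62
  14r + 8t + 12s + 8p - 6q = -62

p = -3, q = -2, r = -3, s = 0, t = -1

Row-reduce the augmented matrix:
R1 ← R1 / (-16).
R2 ← R2 − 2·R1.
R3 ← R3 + 7·R1.
R4 ← R4 − 19·R1.
R5 ← R5 − 8·R1.
R2 ← R2 / (20).
R1 ← R1 + 1/2·R2.
R3 ← R3 − 27/2·R2.
R4 ← R4 − 39/2·R2.
R5 ← R5 + 2·R2.
R3 ← R3 / (-1763/160).
R1 ← R1 + 31/160·R3.
R2 ← R2 − 69/80·R3.
R4 ← R4 + 1431/160·R3.
R5 ← R5 − 829/40·R3.
R4 ← R4 / (-10211/1763).
R1 ← R1 − 364/1763·R4.
R2 ← R2 + 1791/1763·R4.
R3 ← R3 − 3073/1763·R4.
R5 ← R5 + 35524/1763·R4.
R5 ← R5 / (-350468/10211).
R1 ← R1 + 2805/10211·R5.
R2 ← R2 + 30549/10211·R5.
R3 ← R3 − 41709/10211·R5.
R4 ← R4 + 26052/10211·R5.
Reading off the reduced rows gives p = -3, q = -2, r = -3, s = 0, t = -1.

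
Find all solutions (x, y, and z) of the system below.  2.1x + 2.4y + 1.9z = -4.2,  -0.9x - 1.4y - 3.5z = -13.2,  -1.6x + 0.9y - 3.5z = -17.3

x = -4, y = -3, z = 6

Row-reduce the augmented matrix:
R1 ← R1 / (21/10).
R2 ← R2 + 9/10·R1.
R3 ← R3 + 8/5·R1.
R2 ← R2 / (-13/35).
R1 ← R1 − 8/7·R2.
R3 ← R3 − 191/70·R2.
R3 ← R3 / (-1699/78).
R1 ← R1 + 287/39·R3.
R2 ← R2 − 94/13·R3.
Reading off the reduced rows gives x = -4, y = -3, z = 6.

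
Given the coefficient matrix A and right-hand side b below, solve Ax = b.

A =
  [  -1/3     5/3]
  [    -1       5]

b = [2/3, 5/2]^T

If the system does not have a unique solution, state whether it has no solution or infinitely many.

no solution

Row-reduce:
R1 ← R1 / (-1/3).
R2 ← R2 + 1·R1.
Row 2 reduces to 0 = 1/2, a contradiction. The system is inconsistent.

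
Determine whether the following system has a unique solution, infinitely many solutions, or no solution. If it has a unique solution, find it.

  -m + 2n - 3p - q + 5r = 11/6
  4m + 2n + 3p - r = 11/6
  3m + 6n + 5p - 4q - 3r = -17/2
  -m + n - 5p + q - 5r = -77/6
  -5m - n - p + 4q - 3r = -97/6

Row-reduce the augmented matrix:
R1 ← R1 / (-1).
R2 ← R2 − 4·R1.
R3 ← R3 − 3·R1.
R4 ← R4 + 1·R1.
R5 ← R5 + 5·R1.
R2 ← R2 / (10).
R1 ← R1 + 2·R2.
R3 ← R3 − 12·R2.
R4 ← R4 + 1·R2.
R5 ← R5 + 11·R2.
R3 ← R3 / (34/5).
R1 ← R1 − 6/5·R3.
R2 ← R2 + 9/10·R3.
R4 ← R4 + 29/10·R3.
R5 ← R5 − 41/10·R3.
R4 ← R4 / (45/68).
R1 ← R1 − 10/17·R4.
R2 ← R2 + 47/68·R4.
R3 ← R3 + 11/34·R4.
R5 ← R5 − 403/68·R4.
R5 ← R5 / (566/5).
R1 ← R1 − 12·R5.
R2 ← R2 + 64/5·R5.
R3 ← R3 + 39/5·R5.
R4 ← R4 + 96/5·R5.
Reading off the reduced rows gives m = 2, n = -7/3, p = 0, q = -1, r = 3/2.

m = 2, n = -7/3, p = 0, q = -1, r = 3/2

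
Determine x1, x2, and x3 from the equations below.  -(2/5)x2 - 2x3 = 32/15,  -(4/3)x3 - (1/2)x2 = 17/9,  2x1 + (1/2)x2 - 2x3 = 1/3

x1 = 0, x2 = -2, x3 = -2/3

Row-reduce the augmented matrix:
Swap R1 and R3.
R1 ← R1 / (2).
R2 ← R2 / (-1/2).
R1 ← R1 − 1/4·R2.
R3 ← R3 + 2/5·R2.
R3 ← R3 / (-14/15).
R1 ← R1 + 5/3·R3.
R2 ← R2 − 8/3·R3.
Reading off the reduced rows gives x1 = 0, x2 = -2, x3 = -2/3.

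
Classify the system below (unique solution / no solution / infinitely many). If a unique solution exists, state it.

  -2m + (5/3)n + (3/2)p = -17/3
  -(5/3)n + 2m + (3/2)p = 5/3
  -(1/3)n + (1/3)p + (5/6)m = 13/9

m = 8/3, n = 1, p = -4/3

Row-reduce the augmented matrix:
R1 ← R1 / (-2).
R2 ← R2 − 2·R1.
R3 ← R3 − 5/6·R1.
Swap R2 and R3.
R2 ← R2 / (13/36).
R1 ← R1 + 5/6·R2.
R3 ← R3 / (3).
R1 ← R1 − 19/13·R3.
R2 ← R2 − 69/26·R3.
Reading off the reduced rows gives m = 8/3, n = 1, p = -4/3.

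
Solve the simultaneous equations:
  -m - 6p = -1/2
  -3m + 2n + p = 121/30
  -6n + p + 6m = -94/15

m = -3/2, n = -2/5, p = 1/3

Row-reduce the augmented matrix:
R1 ← R1 / (-1).
R2 ← R2 + 3·R1.
R3 ← R3 − 6·R1.
R2 ← R2 / (2).
R3 ← R3 + 6·R2.
R3 ← R3 / (22).
R1 ← R1 − 6·R3.
R2 ← R2 − 19/2·R3.
Reading off the reduced rows gives m = -3/2, n = -2/5, p = 1/3.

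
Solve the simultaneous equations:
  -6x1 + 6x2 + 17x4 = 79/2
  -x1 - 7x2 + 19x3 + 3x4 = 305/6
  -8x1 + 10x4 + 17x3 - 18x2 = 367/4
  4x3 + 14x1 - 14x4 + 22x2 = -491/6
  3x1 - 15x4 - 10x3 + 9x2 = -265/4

x1 = -9/4, x2 = -4/3, x3 = 7/4, x4 = 2

Row-reduce the augmented matrix:
R1 ← R1 / (-6).
R2 ← R2 + 1·R1.
R3 ← R3 + 8·R1.
R4 ← R4 − 14·R1.
R5 ← R5 − 3·R1.
R2 ← R2 / (-8).
R1 ← R1 + 1·R2.
R3 ← R3 + 26·R2.
R4 ← R4 − 36·R2.
R5 ← R5 − 12·R2.
R3 ← R3 / (-179/4).
R1 ← R1 + 19/8·R3.
R2 ← R2 + 19/8·R3.
R4 ← R4 − 179/2·R3.
R5 ← R5 − 37/2·R3.
Swap R4 and R5.
R4 ← R4 / (-12577/1074).
R1 ← R1 + 4625/2148·R4.
R2 ← R2 − 487/716·R4.
R3 ← R3 − 317/1074·R4.
R5 reduces to 0 = 0, so the extra equation is consistent.
Reading off the reduced rows gives x1 = -9/4, x2 = -4/3, x3 = 7/4, x4 = 2.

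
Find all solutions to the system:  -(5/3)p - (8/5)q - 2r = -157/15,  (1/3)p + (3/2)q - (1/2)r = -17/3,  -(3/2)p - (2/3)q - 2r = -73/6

p = 1, q = -2, r = 6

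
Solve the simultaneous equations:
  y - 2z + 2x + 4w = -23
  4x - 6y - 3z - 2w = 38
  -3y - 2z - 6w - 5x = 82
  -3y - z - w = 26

x = -5, y = -5, z = -6, w = -5

Row-reduce the augmented matrix:
R1 ← R1 / (2).
R2 ← R2 − 4·R1.
R3 ← R3 + 5·R1.
R2 ← R2 / (-8).
R1 ← R1 − 1/2·R2.
R3 ← R3 + 1/2·R2.
R4 ← R4 + 3·R2.
R3 ← R3 / (-113/16).
R1 ← R1 + 15/16·R3.
R2 ← R2 + 1/8·R3.
R4 ← R4 + 11/8·R3.
R4 ← R4 / (209/113).
R1 ← R1 − 86/113·R4.
R2 ← R2 − 132/113·R4.
R3 ← R3 + 74/113·R4.
Reading off the reduced rows gives x = -5, y = -5, z = -6, w = -5.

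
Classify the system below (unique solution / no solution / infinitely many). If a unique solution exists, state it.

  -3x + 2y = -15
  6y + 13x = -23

Row-reduce the augmented matrix:
R1 ← R1 / (-3).
R2 ← R2 − 13·R1.
R2 ← R2 / (44/3).
R1 ← R1 + 2/3·R2.
Reading off the reduced rows gives x = 1, y = -6.

x = 1, y = -6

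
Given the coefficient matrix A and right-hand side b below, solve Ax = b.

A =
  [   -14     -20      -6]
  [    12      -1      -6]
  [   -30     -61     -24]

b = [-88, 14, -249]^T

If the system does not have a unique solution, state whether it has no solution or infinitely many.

no solution

Row-reduce:
R1 ← R1 / (-14).
R2 ← R2 − 12·R1.
R3 ← R3 + 30·R1.
R2 ← R2 / (-127/7).
R1 ← R1 − 10/7·R2.
R3 ← R3 + 127/7·R2.
Row 3 reduces to 0 = 1, a contradiction. The system is inconsistent.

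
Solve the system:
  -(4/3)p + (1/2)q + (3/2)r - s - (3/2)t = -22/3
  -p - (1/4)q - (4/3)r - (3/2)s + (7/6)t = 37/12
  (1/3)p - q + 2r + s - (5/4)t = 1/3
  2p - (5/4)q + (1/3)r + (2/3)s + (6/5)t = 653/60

infinitely many solutions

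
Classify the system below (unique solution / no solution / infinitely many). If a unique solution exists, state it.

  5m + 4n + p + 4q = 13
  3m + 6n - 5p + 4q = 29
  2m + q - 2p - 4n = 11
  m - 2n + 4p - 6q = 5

Row-reduce the augmented matrix:
R1 ← R1 / (5).
R2 ← R2 − 3·R1.
R3 ← R3 − 2·R1.
R4 ← R4 − 1·R1.
R2 ← R2 / (18/5).
R1 ← R1 − 4/5·R2.
R3 ← R3 + 28/5·R2.
R4 ← R4 + 14/5·R2.
R3 ← R3 / (-100/9).
R1 ← R1 − 13/9·R3.
R2 ← R2 + 14/9·R3.
R4 ← R4 + 5/9·R3.
R4 ← R4 / (-113/20).
R1 ← R1 − 69/100·R4.
R2 ← R2 − 9/50·R4.
R3 ← R3 + 17/100·R4.
Reading off the reduced rows gives m = 5, n = 1, p = -4, q = -3.

m = 5, n = 1, p = -4, q = -3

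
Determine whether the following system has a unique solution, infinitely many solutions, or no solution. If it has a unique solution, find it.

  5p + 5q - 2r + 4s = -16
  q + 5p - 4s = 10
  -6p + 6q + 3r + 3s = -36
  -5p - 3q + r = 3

Row-reduce:
R1 ← R1 / (5).
R2 ← R2 − 5·R1.
R3 ← R3 + 6·R1.
R4 ← R4 + 5·R1.
R2 ← R2 / (-4).
R1 ← R1 − 1·R2.
R3 ← R3 − 12·R2.
R4 ← R4 − 2·R2.
R3 ← R3 / (33/5).
R1 ← R1 − 1/10·R3.
R2 ← R2 + 1/2·R3.
Rank is 3 with 4 unknowns, leaving s free.

infinitely many solutions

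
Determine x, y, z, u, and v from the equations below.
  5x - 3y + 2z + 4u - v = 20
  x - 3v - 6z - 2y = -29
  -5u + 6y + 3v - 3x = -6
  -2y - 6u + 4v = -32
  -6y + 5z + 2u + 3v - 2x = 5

x = 1, y = 3, z = 5, u = 3, v = -2

Row-reduce the augmented matrix:
R1 ← R1 / (5).
R2 ← R2 − 1·R1.
R3 ← R3 + 3·R1.
R5 ← R5 + 2·R1.
R2 ← R2 / (-7/5).
R1 ← R1 + 3/5·R2.
R3 ← R3 − 21/5·R2.
R4 ← R4 + 2·R2.
R5 ← R5 + 36/5·R2.
R3 ← R3 / (-18).
R1 ← R1 − 22/7·R3.
R2 ← R2 − 32/7·R3.
R4 ← R4 − 64/7·R3.
R5 ← R5 − 271/7·R3.
R4 ← R4 / (-466/63).
R1 ← R1 − 17/63·R4.
R2 ← R2 + 44/63·R4.
R3 ← R3 − 5/18·R4.
R5 ← R5 + 383/126·R4.
R5 ← R5 / (480/233).
R1 ← R1 − 31/233·R5.
R2 ← R2 − 2/233·R5.
R3 ← R3 − 121/233·R5.
R4 ← R4 + 156/233·R5.
Reading off the reduced rows gives x = 1, y = 3, z = 5, u = 3, v = -2.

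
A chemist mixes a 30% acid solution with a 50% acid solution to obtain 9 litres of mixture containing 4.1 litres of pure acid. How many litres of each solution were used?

litres of solution A: 2, litres of solution B: 7

Let a = litres of solution A, b = litres of solution B.
  b + a = 9
  (3/10)a + (1/2)b = 41/10
From equation 1: a = 9 − b.
Substitute into equation 2 and solve: b = 7.
Then a = 2.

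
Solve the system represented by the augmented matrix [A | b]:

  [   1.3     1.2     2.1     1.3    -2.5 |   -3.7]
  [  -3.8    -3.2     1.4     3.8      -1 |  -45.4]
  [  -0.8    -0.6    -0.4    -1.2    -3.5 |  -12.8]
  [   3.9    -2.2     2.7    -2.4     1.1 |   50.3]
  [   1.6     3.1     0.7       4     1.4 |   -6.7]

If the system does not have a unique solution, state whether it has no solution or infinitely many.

Row-reduce the augmented matrix:
R1 ← R1 / (13/10).
R2 ← R2 + 19/5·R1.
R3 ← R3 + 4/5·R1.
R4 ← R4 − 39/10·R1.
R5 ← R5 − 8/5·R1.
R2 ← R2 / (4/13).
R1 ← R1 − 12/13·R2.
R3 ← R3 − 9/65·R2.
R4 ← R4 + 29/5·R2.
R5 ← R5 − 211/130·R2.
R3 ← R3 / (-5/2).
R1 ← R1 + 21·R3.
R2 ← R2 − 49/2·R3.
R4 ← R4 − 277/2·R3.
R5 ← R5 + 833/20·R3.
R4 ← R4 / (-18667/250).
R1 ← R1 − 1286/125·R4.
R2 ← R2 + 1592/125·R4.
R3 ← R3 − 191/125·R4.
R5 ← R5 − 32439/1250·R4.
R5 ← R5 / (-1104907/169700).
R1 ← R1 − 336466/93335·R5.
R2 ← R2 + 412829/186670·R5.
R3 ← R3 + 371704/93335·R5.
R4 ← R4 − 55005/18667·R5.
Reading off the reduced rows gives x_1 = 6, x_2 = 0, x_3 = 3, x_4 = -6, x_5 = 4.

x_1 = 6, x_2 = 0, x_3 = 3, x_4 = -6, x_5 = 4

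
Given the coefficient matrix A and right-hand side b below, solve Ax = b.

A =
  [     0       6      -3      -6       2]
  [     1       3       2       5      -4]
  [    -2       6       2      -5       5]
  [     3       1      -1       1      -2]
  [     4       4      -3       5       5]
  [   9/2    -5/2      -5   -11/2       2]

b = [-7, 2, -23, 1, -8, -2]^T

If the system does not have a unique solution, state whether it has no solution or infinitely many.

Row-reduce:
Swap R1 and R2.
R3 ← R3 + 2·R1.
R4 ← R4 − 3·R1.
R5 ← R5 − 4·R1.
R6 ← R6 − 9/2·R1.
R2 ← R2 / (6).
R1 ← R1 − 3·R2.
R3 ← R3 − 12·R2.
R4 ← R4 + 8·R2.
R5 ← R5 + 8·R2.
R6 ← R6 + 16·R2.
R3 ← R3 / (12).
R1 ← R1 − 7/2·R3.
R2 ← R2 + 1/2·R3.
R4 ← R4 + 11·R3.
R5 ← R5 + 15·R3.
R6 ← R6 + 22·R3.
R4 ← R4 / (-77/12).
R1 ← R1 − 73/24·R4.
R2 ← R2 + 7/24·R4.
R3 ← R3 − 17/12·R4.
R5 ← R5 + 7/4·R4.
R6 ← R6 + 77/6·R4.
R5 ← R5 / (436/33).
R1 ← R1 − 1/231·R5.
R2 ← R2 + 8/33·R5.
R3 ← R3 − 184/231·R5.
R4 ← R4 + 75/77·R5.
Row 6 reduces to 0 = -1, a contradiction. The system is inconsistent.

no solution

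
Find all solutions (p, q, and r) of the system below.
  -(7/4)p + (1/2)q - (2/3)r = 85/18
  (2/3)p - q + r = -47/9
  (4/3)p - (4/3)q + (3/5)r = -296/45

Row-reduce the augmented matrix:
R1 ← R1 / (-7/4).
R2 ← R2 − 2/3·R1.
R3 ← R3 − 4/3·R1.
R2 ← R2 / (-17/21).
R1 ← R1 + 2/7·R2.
R3 ← R3 + 20/21·R2.
R3 ← R3 / (-601/765).
R1 ← R1 − 2/17·R3.
R2 ← R2 + 47/51·R3.
Reading off the reduced rows gives p = -4/3, q = 3, r = -4/3.

p = -4/3, q = 3, r = -4/3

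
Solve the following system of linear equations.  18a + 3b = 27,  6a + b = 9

infinitely many solutions

Row-reduce:
R1 ← R1 / (18).
R2 ← R2 − 6·R1.
Rank is 1 with 2 unknowns, leaving b free.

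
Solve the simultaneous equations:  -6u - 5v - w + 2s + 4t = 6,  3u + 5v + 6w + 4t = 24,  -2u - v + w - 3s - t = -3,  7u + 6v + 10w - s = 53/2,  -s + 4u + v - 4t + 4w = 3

no solution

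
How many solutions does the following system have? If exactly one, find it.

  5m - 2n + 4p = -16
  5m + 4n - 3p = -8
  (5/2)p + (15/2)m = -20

infinitely many solutions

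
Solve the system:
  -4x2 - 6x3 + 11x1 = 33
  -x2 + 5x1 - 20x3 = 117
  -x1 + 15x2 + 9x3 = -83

Row-reduce the augmented matrix:
R1 ← R1 / (11).
R2 ← R2 − 5·R1.
R3 ← R3 + 1·R1.
R2 ← R2 / (9/11).
R1 ← R1 + 4/11·R2.
R3 ← R3 − 161/11·R2.
R3 ← R3 / (2857/9).
R1 ← R1 + 74/9·R3.
R2 ← R2 + 190/9·R3.
Reading off the reduced rows gives x1 = -1, x2 = -2, x3 = -6.

x1 = -1, x2 = -2, x3 = -6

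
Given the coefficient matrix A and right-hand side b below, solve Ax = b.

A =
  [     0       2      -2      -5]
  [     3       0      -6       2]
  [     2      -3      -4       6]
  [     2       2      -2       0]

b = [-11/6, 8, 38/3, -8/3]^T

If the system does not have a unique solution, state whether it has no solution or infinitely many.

Row-reduce the augmented matrix:
Swap R1 and R2.
R1 ← R1 / (3).
R3 ← R3 − 2·R1.
R4 ← R4 − 2·R1.
R2 ← R2 / (2).
R3 ← R3 + 3·R2.
R4 ← R4 − 2·R2.
R3 ← R3 / (-3).
R1 ← R1 + 2·R3.
R2 ← R2 + 1·R3.
R4 ← R4 − 4·R3.
R4 ← R4 / (-1/9).
R1 ← R1 − 23/9·R4.
R2 ← R2 + 14/9·R4.
R3 ← R3 − 17/18·R4.
Reading off the reduced rows gives x_1 = -5/3, x_2 = -5/3, x_3 = -2, x_4 = 1/2.

x_1 = -5/3, x_2 = -5/3, x_3 = -2, x_4 = 1/2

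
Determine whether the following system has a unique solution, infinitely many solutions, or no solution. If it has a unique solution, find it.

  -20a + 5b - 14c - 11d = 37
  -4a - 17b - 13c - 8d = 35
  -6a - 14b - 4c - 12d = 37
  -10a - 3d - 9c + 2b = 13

a = 1/2, b = 0, c = -1, d = -3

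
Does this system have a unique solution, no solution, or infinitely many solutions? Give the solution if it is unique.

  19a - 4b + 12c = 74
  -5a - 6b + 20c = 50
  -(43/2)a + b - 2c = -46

no solution

Row-reduce:
R1 ← R1 / (19).
R2 ← R2 + 5·R1.
R3 ← R3 + 43/2·R1.
R2 ← R2 / (-134/19).
R1 ← R1 + 4/19·R2.
R3 ← R3 + 67/19·R2.
Row 3 reduces to 0 = 3, a contradiction. The system is inconsistent.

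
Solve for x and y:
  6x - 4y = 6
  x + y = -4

x = -1, y = -3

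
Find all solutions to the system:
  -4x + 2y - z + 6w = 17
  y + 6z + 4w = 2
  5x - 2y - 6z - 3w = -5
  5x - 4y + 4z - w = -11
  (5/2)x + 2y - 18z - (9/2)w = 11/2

no solution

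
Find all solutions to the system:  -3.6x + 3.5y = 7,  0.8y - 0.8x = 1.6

Row-reduce the augmented matrix:
R1 ← R1 / (-18/5).
R2 ← R2 + 4/5·R1.
R2 ← R2 / (1/45).
R1 ← R1 + 35/36·R2.
Reading off the reduced rows gives x = 0, y = 2.

x = 0, y = 2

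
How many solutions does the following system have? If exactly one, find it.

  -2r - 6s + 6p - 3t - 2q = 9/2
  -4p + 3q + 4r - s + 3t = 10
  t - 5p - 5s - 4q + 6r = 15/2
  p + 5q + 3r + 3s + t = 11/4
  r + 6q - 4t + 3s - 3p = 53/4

p = -1, q = 2, r = 1/4, s = -2, t = -1

Row-reduce the augmented matrix:
R1 ← R1 / (6).
R2 ← R2 + 4·R1.
R3 ← R3 + 5·R1.
R4 ← R4 − 1·R1.
R5 ← R5 + 3·R1.
R2 ← R2 / (5/3).
R1 ← R1 + 1/3·R2.
R3 ← R3 + 17/3·R2.
R4 ← R4 − 16/3·R2.
R5 ← R5 − 5·R2.
R3 ← R3 / (67/5).
R1 ← R1 − 1/5·R3.
R2 ← R2 − 8/5·R3.
R4 ← R4 + 26/5·R3.
R5 ← R5 + 8·R3.
R4 ← R4 / (638/67).
R1 ← R1 + 107/67·R4.
R2 ← R2 − 15/67·R4.
R3 ← R3 + 135/67·R4.
R5 ← R5 + 75/67·R4.
R5 ← R5 / (-9543/1276).
R1 ← R1 + 625/1276·R5.
R2 ← R2 − 505/1276·R5.
R3 ← R3 + 79/1276·R5.
R4 ← R4 + 129/1276·R5.
Reading off the reduced rows gives p = -1, q = 2, r = 1/4, s = -2, t = -1.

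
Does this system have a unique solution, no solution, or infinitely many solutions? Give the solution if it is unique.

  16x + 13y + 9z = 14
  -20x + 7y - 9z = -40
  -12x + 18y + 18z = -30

x = 3/2, y = -1, z = 1/3

Row-reduce the augmented matrix:
R1 ← R1 / (16).
R2 ← R2 + 20·R1.
R3 ← R3 + 12·R1.
R2 ← R2 / (93/4).
R1 ← R1 − 13/16·R2.
R3 ← R3 − 111/4·R2.
R3 ← R3 / (684/31).
R1 ← R1 − 15/31·R3.
R2 ← R2 − 3/31·R3.
Reading off the reduced rows gives x = 3/2, y = -1, z = 1/3.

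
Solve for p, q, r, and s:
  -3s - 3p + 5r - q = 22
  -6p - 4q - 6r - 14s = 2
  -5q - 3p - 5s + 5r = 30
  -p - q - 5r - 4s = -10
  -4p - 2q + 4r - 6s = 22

Row-reduce the augmented matrix:
R1 ← R1 / (-3).
R2 ← R2 + 6·R1.
R3 ← R3 + 3·R1.
R4 ← R4 + 1·R1.
R5 ← R5 + 4·R1.
R2 ← R2 / (-2).
R1 ← R1 − 1/3·R2.
R3 ← R3 + 4·R2.
R4 ← R4 + 2/3·R2.
R5 ← R5 + 2/3·R2.
R3 ← R3 / (32).
R1 ← R1 + 13/3·R3.
R2 ← R2 − 8·R3.
R4 ← R4 + 4/3·R3.
R5 ← R5 − 8/3·R3.
R4 ← R4 / (1/4).
R1 ← R1 − 25/16·R4.
R2 ← R2 − 1/2·R4.
R3 ← R3 − 7/16·R4.
R5 ← R5 + 1/2·R4.
R5 reduces to 0 = 0, so the extra equation is consistent.
Reading off the reduced rows gives p = -5, q = -3, r = 2, s = 2.

p = -5, q = -3, r = 2, s = 2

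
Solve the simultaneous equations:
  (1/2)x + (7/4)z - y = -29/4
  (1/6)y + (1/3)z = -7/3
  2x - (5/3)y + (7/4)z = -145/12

x = -5, y = -4, z = -5

Row-reduce the augmented matrix:
R1 ← R1 / (1/2).
R3 ← R3 − 2·R1.
R2 ← R2 / (1/6).
R1 ← R1 + 2·R2.
R3 ← R3 − 7/3·R2.
R3 ← R3 / (-119/12).
R1 ← R1 − 15/2·R3.
R2 ← R2 − 2·R3.
Reading off the reduced rows gives x = -5, y = -4, z = -5.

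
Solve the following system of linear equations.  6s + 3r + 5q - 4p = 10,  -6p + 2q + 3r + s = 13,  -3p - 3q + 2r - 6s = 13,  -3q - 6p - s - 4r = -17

p = 0, q = -1, r = 5, s = 0

Row-reduce the augmented matrix:
R1 ← R1 / (-4).
R2 ← R2 + 6·R1.
R3 ← R3 + 3·R1.
R4 ← R4 + 6·R1.
R2 ← R2 / (-11/2).
R1 ← R1 + 5/4·R2.
R3 ← R3 + 27/4·R2.
R4 ← R4 + 21/2·R2.
R3 ← R3 / (35/22).
R1 ← R1 + 9/22·R3.
R2 ← R2 − 3/11·R3.
R4 ← R4 + 62/11·R3.
R4 ← R4 / (20/7).
R1 ← R1 − 1/7·R4.
R2 ← R2 − 11/7·R4.
R3 ← R3 + 3/7·R4.
Reading off the reduced rows gives p = 0, q = -1, r = 5, s = 0.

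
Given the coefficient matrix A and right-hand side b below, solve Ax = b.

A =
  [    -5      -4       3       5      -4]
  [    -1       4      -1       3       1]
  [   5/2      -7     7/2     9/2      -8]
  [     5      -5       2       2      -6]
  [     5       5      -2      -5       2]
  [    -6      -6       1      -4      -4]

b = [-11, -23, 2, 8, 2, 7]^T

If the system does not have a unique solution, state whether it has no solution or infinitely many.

Row-reduce:
R1 ← R1 / (-5).
R2 ← R2 + 1·R1.
R3 ← R3 − 5/2·R1.
R4 ← R4 − 5·R1.
R5 ← R5 − 5·R1.
R6 ← R6 + 6·R1.
R2 ← R2 / (24/5).
R1 ← R1 − 4/5·R2.
R3 ← R3 + 9·R2.
R4 ← R4 + 9·R2.
R5 ← R5 − 1·R2.
R6 ← R6 + 6/5·R2.
R3 ← R3 / (2).
R1 ← R1 + 1/3·R3.
R2 ← R2 + 1/3·R3.
R4 ← R4 − 2·R3.
R5 ← R5 − 4/3·R3.
R6 ← R6 + 3·R3.
Swap R4 and R5.
R4 ← R4 / (-91/12).
R1 ← R1 − 11/24·R4.
R2 ← R2 − 53/24·R4.
R3 ← R3 − 43/8·R4.
R6 ← R6 − 53/8·R4.
Swap R5 and R6.
R5 ← R5 / (-359/52).
R1 ← R1 + 25/52·R5.
R2 ← R2 + 7/52·R5.
R3 ← R3 + 97/52·R5.
R4 ← R4 + 7/26·R5.
Row 6 reduces to 0 = 1/2, a contradiction. The system is inconsistent.

no solution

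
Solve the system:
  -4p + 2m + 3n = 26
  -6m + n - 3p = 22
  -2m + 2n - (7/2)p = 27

no solution

Row-reduce:
R1 ← R1 / (2).
R2 ← R2 + 6·R1.
R3 ← R3 + 2·R1.
R2 ← R2 / (10).
R1 ← R1 − 3/2·R2.
R3 ← R3 − 5·R2.
Row 3 reduces to 0 = 3, a contradiction. The system is inconsistent.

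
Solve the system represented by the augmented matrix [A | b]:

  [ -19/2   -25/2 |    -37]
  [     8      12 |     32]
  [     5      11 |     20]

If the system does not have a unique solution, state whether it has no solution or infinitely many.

Row-reduce:
R1 ← R1 / (-19/2).
R2 ← R2 − 8·R1.
R3 ← R3 − 5·R1.
R2 ← R2 / (28/19).
R1 ← R1 − 25/19·R2.
R3 ← R3 − 84/19·R2.
Row 3 reduces to 0 = -2, a contradiction. The system is inconsistent.

no solution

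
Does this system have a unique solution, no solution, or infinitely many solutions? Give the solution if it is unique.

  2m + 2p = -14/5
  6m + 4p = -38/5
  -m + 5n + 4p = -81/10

m = -1, n = -3/2, p = -2/5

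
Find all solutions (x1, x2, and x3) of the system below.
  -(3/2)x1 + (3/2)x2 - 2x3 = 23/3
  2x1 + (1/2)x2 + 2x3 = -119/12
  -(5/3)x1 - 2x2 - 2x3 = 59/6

Row-reduce the augmented matrix:
R1 ← R1 / (-3/2).
R2 ← R2 − 2·R1.
R3 ← R3 + 5/3·R1.
R2 ← R2 / (5/2).
R1 ← R1 + 1·R2.
R3 ← R3 + 11/3·R2.
R3 ← R3 / (-34/45).
R1 ← R1 − 16/15·R3.
R2 ← R2 + 4/15·R3.
Reading off the reduced rows gives x1 = -5/2, x2 = -1/2, x3 = -7/3.

x1 = -5/2, x2 = -1/2, x3 = -7/3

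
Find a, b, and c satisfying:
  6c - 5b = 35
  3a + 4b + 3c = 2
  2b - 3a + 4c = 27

a = -3, b = -1, c = 5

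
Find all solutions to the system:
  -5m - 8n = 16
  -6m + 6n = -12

m = 0, n = -2

Row-reduce the augmented matrix:
R1 ← R1 / (-5).
R2 ← R2 + 6·R1.
R2 ← R2 / (78/5).
R1 ← R1 − 8/5·R2.
Reading off the reduced rows gives m = 0, n = -2.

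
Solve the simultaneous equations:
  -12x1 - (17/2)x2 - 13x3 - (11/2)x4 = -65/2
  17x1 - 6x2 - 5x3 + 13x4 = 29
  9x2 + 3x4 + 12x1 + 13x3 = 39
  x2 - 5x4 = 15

no solution

Row-reduce:
R1 ← R1 / (-12).
R2 ← R2 − 17·R1.
R3 ← R3 − 12·R1.
R2 ← R2 / (-433/24).
R1 ← R1 − 17/24·R2.
R3 ← R3 − 1/2·R2.
R4 ← R4 − 1·R2.
R3 ← R3 / (-281/433).
R1 ← R1 − 71/433·R3.
R2 ← R2 − 562/433·R3.
R4 ← R4 + 562/433·R3.
Row 4 reduces to 0 = 2, a contradiction. The system is inconsistent.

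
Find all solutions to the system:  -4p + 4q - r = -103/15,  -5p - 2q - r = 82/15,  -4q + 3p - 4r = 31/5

Row-reduce the augmented matrix:
R1 ← R1 / (-4).
R2 ← R2 + 5·R1.
R3 ← R3 − 3·R1.
R2 ← R2 / (-7).
R1 ← R1 + 1·R2.
R3 ← R3 + 1·R2.
R3 ← R3 / (-67/14).
R1 ← R1 − 3/14·R3.
R2 ← R2 + 1/28·R3.
Reading off the reduced rows gives p = -1/3, q = -2, r = 1/5.

p = -1/3, q = -2, r = 1/5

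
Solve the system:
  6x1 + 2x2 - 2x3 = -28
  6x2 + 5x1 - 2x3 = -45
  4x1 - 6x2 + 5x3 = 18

Row-reduce the augmented matrix:
R1 ← R1 / (6).
R2 ← R2 − 5·R1.
R3 ← R3 − 4·R1.
R2 ← R2 / (13/3).
R1 ← R1 − 1/3·R2.
R3 ← R3 + 22/3·R2.
R3 ← R3 / (75/13).
R1 ← R1 + 4/13·R3.
R2 ← R2 + 1/13·R3.
Reading off the reduced rows gives x1 = -3, x2 = -5, x3 = 0.

x1 = -3, x2 = -5, x3 = 0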